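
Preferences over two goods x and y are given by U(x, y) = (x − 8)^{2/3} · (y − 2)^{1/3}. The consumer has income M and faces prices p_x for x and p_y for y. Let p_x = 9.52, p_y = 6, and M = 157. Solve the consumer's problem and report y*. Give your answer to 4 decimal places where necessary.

Let x' = x−8, y' = y−2. MRS = 2·y'/x' = p_x/p_y.
After buying the subsistence bundle (8, 2), a share 2/3 of the remaining income goes to x: x* = 8 + 2/3·(M − 8p_x − 2p_y)/p_x.
Discretionary income = 157 − 8·9.52 − 2·6 = 68.84; y* = 2 + 1/3·68.84/6 = 5.8244.

y* = 5.8244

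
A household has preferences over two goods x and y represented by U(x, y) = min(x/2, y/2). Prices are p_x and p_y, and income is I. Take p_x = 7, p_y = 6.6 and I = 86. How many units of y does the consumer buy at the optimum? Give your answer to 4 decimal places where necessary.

With perfect complements, no substitution: consume in ratio x:y = 2:2.
Budget: p_x·x + p_y·x = I, so (2·p_x + 2·p_y)·x = 2·I.
Demand: x*(p_x,p_y,I) = 2·I/(2·p_x + 2·p_y), y* = 2·I/(2·p_x + 2·p_y).
Here 2·7 + 2·6.6 = 27.2, giving y* = 6.3235.

y* = 6.3235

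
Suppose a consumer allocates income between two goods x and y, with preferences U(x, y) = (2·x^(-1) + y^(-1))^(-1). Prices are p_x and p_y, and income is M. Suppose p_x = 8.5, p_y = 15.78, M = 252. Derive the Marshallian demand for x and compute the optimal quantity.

MU_x ∝ 2·x^(-2), MU_y ∝ y^(-2), so MRS = 2·(y/x)^(2) = p_x/p_y.
Hence y/x = ((1/2)·p_x/p_y)^(1/(2)), i.e. raised to the 0.5 power.
Substitute y = (y/x)·x into the budget: x* = M/(p_x + p_y·(y/x)).
Numerically y/x = 0.518968, so x* = 252/(8.5 + 15.78·0.518968) = 15.0995.

x* = 15.0995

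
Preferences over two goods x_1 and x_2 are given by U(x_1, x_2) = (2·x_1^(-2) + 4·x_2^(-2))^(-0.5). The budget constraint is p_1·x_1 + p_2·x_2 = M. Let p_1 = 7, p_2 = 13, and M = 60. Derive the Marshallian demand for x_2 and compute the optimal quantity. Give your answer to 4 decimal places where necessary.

From the CES first-order condition, (1/2)·(x_2/x_1)^(3) = p_1/p_2.
Solve for the ratio: x_2/x_1 = [2·p_1/p_2]^(1/3).
Substitute x_2 = (x_2/x_1)·x_1 into the budget: x_1* = M/(p_1 + p_2·(x_2/x_1)).
Numerically x_2/x_1 = 1.02501, so x_1* = 60/(7 + 13·1.02501) = 2.952 and x_2* = 1.02501·2.952 = 3.0258.

x_2* = 3.0258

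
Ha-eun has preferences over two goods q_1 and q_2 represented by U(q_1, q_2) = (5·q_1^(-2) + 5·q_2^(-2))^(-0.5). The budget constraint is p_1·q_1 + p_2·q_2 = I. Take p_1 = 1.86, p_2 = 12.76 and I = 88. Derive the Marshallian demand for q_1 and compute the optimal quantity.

MU_q_1 ∝ 5·q_1^(-3), MU_q_2 ∝ 5·q_2^(-3), so MRS = (q_2/q_1)^(3) = p_1/p_2.
Hence q_2/q_1 = (p_1/p_2)^(1/(3)), i.e. raised to the 1/3 power.
Substitute q_2 = (q_2/q_1)·q_1 into the budget: q_1* = I/(p_1 + p_2·(q_2/q_1)).
Numerically q_2/q_1 = 0.526285, so q_1* = 88/(1.86 + 12.76·0.526285) = 10.2619.

q_1* = 10.2619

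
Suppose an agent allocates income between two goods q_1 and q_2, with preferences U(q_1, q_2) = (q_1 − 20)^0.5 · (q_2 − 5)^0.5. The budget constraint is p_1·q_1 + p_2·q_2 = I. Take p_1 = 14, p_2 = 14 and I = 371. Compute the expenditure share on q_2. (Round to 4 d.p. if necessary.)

share on q_2 = 0.217

Let q_1' = q_1−20, q_2' = q_2−5. MRS = q_2'/q_1' = p_1/p_2.
After buying the subsistence bundle (20, 5), a share 0.5 of the remaining income goes to q_1: q_1* = 20 + 0.5·(I − 20p_1 − 5p_2)/p_1.
Discretionary income = 371 − 20·14 − 5·14 = 21; q_1* = 20 + 0.5·21/14 = 20.75; q_2* = 5 + 0.5·21/14 = 5.75.
Expenditure on q_2: 14·5.75 = 80.5; share = 0.217.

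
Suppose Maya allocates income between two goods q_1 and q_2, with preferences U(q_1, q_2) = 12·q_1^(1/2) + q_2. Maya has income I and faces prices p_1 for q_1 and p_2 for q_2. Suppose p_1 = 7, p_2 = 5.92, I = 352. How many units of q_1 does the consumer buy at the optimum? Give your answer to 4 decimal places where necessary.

q_1* = 25.7484

Set MRS = p_1/p_2: 6·q_1^(−1/2) = p_1/p_2.
Thus q_1* = (6·p_2/p_1)² — independent of I — with the rest of income spent on q_2.
Plugging in: q_1* = (6·5.92/7)² = 25.7484.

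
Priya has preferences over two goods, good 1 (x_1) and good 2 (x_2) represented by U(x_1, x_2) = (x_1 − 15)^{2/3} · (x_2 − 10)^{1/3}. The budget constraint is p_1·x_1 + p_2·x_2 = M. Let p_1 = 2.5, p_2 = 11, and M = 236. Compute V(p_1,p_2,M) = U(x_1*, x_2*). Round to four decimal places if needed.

Substituting into the budget: x_1* = 15 + 2/3·(M − 15·p_1 − 10·p_2)/p_1, and x_2* = 10 + 1/3·(…)/p_2.
Discretionary income = 236 − 15·2.5 − 10·11 = 88.5; x_1* = 15 + 2/3·88.5/2.5 = 38.6; x_2* = 10 + 1/3·88.5/11 = 12.6818.
Utility at the optimum: U(38.6, 12.6818) = 11.431.

V = 11.431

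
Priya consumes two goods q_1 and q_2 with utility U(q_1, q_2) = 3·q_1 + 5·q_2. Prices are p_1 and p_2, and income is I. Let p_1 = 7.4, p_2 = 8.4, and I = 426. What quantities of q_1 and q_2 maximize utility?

q_1* = 0, q_2* = 50.7143

Linear utility — the consumer picks whichever good has higher MU/price: 3/7.4 = 0.4054 vs 5/8.4 = 0.5952.
q_2 gives more utility per dollar, so spend all income on q_2: q_2* = I/p_2, q_1* = 0.
Numerically: q_1* = 0, q_2* = 50.7143.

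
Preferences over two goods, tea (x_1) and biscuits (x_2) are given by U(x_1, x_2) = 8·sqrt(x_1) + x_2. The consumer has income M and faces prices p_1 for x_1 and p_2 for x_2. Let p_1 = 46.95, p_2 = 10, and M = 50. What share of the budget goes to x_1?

Set MRS = p_1/p_2: 4·x_1^(−1/2) = p_1/p_2.
Thus x_1* = (4·p_2/p_1)² — independent of M — with the rest of income spent on x_2.
Plugging in: x_1* = (4·10/46.95)² = 0.7259, x_2* = 1.5921.
Expenditure on x_1: 46.95·0.7259 = 34.0788; share = 0.6816.

share on x_1 = 0.6816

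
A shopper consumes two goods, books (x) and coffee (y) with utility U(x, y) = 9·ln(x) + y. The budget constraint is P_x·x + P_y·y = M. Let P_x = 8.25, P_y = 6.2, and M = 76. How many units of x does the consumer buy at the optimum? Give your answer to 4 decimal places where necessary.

x* = 6.7636

MU_x = 9/x, MU_y = 1. Tangency: 9/x = P_x/P_y.
So x*(P_x,P_y) = 9·P_y/P_x, independent of income; and y* = (M − 9·P_y)/P_y.
At the given prices: x* = 9·6.2/8.25 = 6.7636.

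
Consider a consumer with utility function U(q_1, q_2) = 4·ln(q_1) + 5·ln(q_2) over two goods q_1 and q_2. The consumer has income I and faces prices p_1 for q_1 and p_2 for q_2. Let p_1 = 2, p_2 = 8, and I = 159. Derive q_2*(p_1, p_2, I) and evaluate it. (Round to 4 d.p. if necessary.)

q_2* = 11.0417

MU_q_1/MU_q_2 = (4·q_2)/(5·q_1); tangency sets this equal to p_1/p_2.
Rearranging, p_2·q_2 = (5/4)·p_1·q_1. Substituting into the budget gives p_1·q_1·(1 + (5/4)) = I.
Demand: q_1*(p_1,p_2,I) = 4/9·I/p_1 and q_2* = 5/9·I/p_2.
At p_1=2, p_2=8, I=159: q_2* = 5/9·159/8 = 11.0417.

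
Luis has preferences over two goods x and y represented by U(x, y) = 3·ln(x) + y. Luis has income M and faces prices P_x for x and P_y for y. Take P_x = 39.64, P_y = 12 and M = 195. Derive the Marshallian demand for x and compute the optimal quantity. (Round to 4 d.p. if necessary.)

Set MRS = P_x/P_y: (3/x)/1 = P_x/P_y.
So x*(P_x,P_y) = 3·P_y/P_x, independent of income; and y* = (M − 3·P_y)/P_y.
At the given prices: x* = 3·12/39.64 = 0.9082.

x* = 0.9082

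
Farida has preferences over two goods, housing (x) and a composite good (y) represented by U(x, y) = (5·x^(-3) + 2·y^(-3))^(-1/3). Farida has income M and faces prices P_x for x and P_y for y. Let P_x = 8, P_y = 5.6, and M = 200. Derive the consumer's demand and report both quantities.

x* = 15.5414, y* = 13.5123

MRS = MU_x/MU_y = (5/2)·(y/x)^(4). Set equal to P_x/P_y.
Hence y/x = ((2/5)·P_x/P_y)^(1/(4)), i.e. raised to the 0.25 power.
Substitute y = (y/x)·x into the budget: x* = M/(P_x + P_y·(y/x)).
Numerically y/x = 0.869442, so x* = 200/(8 + 5.6·0.869442) = 15.5414 and y* = 0.869442·15.5414 = 13.5123.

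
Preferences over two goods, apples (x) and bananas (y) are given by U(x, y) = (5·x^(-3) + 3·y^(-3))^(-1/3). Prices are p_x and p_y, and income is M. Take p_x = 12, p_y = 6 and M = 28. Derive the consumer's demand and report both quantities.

MRS = MU_x/MU_y = (5/3)·(y/x)^(4). Set equal to p_x/p_y.
Hence y/x = ((3/5)·p_x/p_y)^(1/(4)), i.e. raised to the 0.25 power.
With the ratio pinned down, the budget gives x* = M/(p_x + p_y·(y/x)) and y* = (y/x)·x*.
Numerically y/x = 1.046635, so x* = 28/(12 + 6·1.046635) = 1.5317 and y* = 1.046635·1.5317 = 1.6032.

x* = 1.5317, y* = 1.6032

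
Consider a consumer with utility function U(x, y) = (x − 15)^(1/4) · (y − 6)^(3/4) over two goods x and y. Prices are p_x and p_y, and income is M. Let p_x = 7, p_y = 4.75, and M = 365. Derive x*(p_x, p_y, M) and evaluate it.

After buying the subsistence bundle (15, 6), a share 0.25 of the remaining income goes to x: x* = 15 + 0.25·(M − 15p_x − 6p_y)/p_x.
Discretionary income = 365 − 15·7 − 6·4.75 = 231.5; x* = 15 + 0.25·231.5/7 = 23.2679.

x* = 23.2679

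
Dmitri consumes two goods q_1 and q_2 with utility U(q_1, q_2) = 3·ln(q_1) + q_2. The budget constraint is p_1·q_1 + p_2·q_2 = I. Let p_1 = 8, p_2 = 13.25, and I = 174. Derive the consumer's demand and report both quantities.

So q_1*(p_1,p_2) = 3·p_2/p_1, independent of income; and q_2* = (I − 3·p_2)/p_2.
At the given prices: q_1* = 3·13.25/8 = 4.9688, and q_2* = 10.1321.

q_1* = 4.9688, q_2* = 10.1321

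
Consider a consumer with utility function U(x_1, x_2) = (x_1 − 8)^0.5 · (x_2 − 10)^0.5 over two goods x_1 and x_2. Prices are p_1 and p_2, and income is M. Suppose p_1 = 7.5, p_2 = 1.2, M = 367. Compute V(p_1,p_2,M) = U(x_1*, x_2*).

Substituting into the budget: x_1* = 8 + 0.5·(M − 8·p_1 − 10·p_2)/p_1, and x_2* = 10 + 0.5·(…)/p_2.
Discretionary income = 367 − 8·7.5 − 10·1.2 = 295; x_1* = 8 + 0.5·295/7.5 = 27.6667; x_2* = 10 + 0.5·295/1.2 = 132.9167.
Utility at the optimum: U(27.6667, 132.9167) = 49.1667.

V = 49.1667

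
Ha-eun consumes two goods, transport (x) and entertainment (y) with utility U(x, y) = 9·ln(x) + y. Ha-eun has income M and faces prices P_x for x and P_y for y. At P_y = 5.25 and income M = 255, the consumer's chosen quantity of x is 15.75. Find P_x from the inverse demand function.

Set MRS = P_x/P_y: (9/x)/1 = P_x/P_y.
So x*(P_x,P_y) = 9·P_y/P_x, independent of income; and y* = (M − 9·P_y)/P_y.
Set x* = 15.75 in the demand function and solve for P_x: P_x = 3.

P_x = 3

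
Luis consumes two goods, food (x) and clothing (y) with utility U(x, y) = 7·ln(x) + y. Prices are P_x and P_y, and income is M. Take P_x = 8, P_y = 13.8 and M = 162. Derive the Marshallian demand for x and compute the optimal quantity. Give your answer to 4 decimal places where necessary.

MU_x = 7/x, MU_y = 1. Tangency: 7/x = P_x/P_y.
So x*(P_x,P_y) = 7·P_y/P_x, independent of income; and y* = (M − 7·P_y)/P_y.
At the given prices: x* = 7·13.8/8 = 12.075.

x* = 12.075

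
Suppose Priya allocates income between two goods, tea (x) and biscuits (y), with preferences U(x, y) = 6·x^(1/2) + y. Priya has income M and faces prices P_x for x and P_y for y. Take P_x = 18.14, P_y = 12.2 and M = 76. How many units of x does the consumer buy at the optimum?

Set MRS = P_x/P_y: 3·x^(−1/2) = P_x/P_y.
Solve: √x = 3·P_y/P_x, so x*(P_x,P_y) = (3·P_y/P_x)², and y* = (M − P_x·x*)/P_y.
Plugging in: x* = (3·12.2/18.14)² = 4.0709.

x* = 4.0709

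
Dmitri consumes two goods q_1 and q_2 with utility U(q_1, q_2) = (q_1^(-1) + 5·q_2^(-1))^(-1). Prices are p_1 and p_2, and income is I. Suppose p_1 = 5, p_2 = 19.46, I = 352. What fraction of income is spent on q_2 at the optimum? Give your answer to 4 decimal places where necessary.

share on q_2 = 0.8152

MU_q_1 ∝ q_1^(-2), MU_q_2 ∝ 5·q_2^(-2), so MRS = (1/5)·(q_2/q_1)^(2) = p_1/p_2.
Hence q_2/q_1 = (5·p_1/p_2)^(1/(2)), i.e. raised to the 0.5 power.
With the ratio pinned down, the budget gives q_1* = I/(p_1 + p_2·(q_2/q_1)) and q_2* = (q_2/q_1)·q_1*.
Numerically q_2/q_1 = 1.13344, so q_1* = 352/(5 + 19.46·1.13344) = 13.0097 and q_2* = 1.13344·13.0097 = 14.7457.
Expenditure on q_2: 19.46·14.7457 = 286.9515; share = 0.8152.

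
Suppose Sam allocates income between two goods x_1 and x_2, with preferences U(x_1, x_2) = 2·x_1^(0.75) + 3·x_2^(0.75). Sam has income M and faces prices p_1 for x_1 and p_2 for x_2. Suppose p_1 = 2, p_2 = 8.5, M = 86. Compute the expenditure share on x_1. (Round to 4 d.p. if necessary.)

share on x_1 = 0.9381

MRS = MU_x_1/MU_x_2 = (2/3)·(x_2/x_1)^(0.25). Set equal to p_1/p_2.
Hence x_2/x_1 = ((3/2)·p_1/p_2)^(1/(0.25)), i.e. raised to the 4 power.
Substitute x_2 = (x_2/x_1)·x_1 into the budget: x_1* = M/(p_1 + p_2·(x_2/x_1)).
Numerically x_2/x_1 = 0.015517, so x_1* = 86/(2 + 8.5·0.015517) = 40.3397 and x_2* = 0.015517·40.3397 = 0.626.
Expenditure on x_1: 2·40.3397 = 80.6794; share = 0.9381.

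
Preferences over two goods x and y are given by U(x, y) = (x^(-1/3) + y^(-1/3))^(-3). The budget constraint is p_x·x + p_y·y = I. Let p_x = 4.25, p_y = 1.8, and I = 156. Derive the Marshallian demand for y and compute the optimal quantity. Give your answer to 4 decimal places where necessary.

MRS = MU_x/MU_y = (y/x)^(4/3). Set equal to p_x/p_y.
Hence y/x = (p_x/p_y)^(1/(4/3)), i.e. raised to the 0.75 power.
Substitute y = (y/x)·x into the budget: x* = I/(p_x + p_y·(y/x)).
Numerically y/x = 1.904747, so x* = 156/(4.25 + 1.8·1.904747) = 20.3163 and y* = 1.904747·20.3163 = 38.6975.

y* = 38.6975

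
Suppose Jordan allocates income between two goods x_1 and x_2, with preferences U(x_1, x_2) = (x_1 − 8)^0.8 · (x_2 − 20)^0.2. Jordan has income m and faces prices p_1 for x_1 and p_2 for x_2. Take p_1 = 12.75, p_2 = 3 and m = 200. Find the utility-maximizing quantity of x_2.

x_2* = 22.5333

Let x_1' = x_1−8, x_2' = x_2−20. MRS = 4·x_2'/x_1' = p_1/p_2.
Substituting into the budget: x_1* = 8 + 0.8·(m − 8·p_1 − 20·p_2)/p_1, and x_2* = 20 + 0.2·(…)/p_2.
Discretionary income = 200 − 8·12.75 − 20·3 = 38; x_2* = 20 + 0.2·38/3 = 22.5333.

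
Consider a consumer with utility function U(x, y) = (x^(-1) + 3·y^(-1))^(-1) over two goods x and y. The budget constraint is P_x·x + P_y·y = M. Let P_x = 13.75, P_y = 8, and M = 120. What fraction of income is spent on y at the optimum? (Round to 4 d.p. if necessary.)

MRS = MU_x/MU_y = (1/3)·(y/x)^(2). Set equal to P_x/P_y.
Solve for the ratio: y/x = [3·P_x/P_y]^(0.5).
With the ratio pinned down, the budget gives x* = M/(P_x + P_y·(y/x)) and y* = (y/x)·x*.
Numerically y/x = 2.270738, so x* = 120/(13.75 + 8·2.270738) = 3.7599 and y* = 2.270738·3.7599 = 8.5377.
Expenditure on y: 8·8.5377 = 68.3016; share = 0.5692.

share on y = 0.5692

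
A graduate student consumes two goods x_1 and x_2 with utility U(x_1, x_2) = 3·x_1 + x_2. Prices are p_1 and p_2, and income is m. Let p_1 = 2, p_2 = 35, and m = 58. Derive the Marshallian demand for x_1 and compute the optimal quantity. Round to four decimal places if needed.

x_1* = 29

x_1 gives more utility per dollar, so spend all income on x_1: x_1* = m/p_1, x_2* = 0.
Numerically: x_1* = 29, x_2* = 0.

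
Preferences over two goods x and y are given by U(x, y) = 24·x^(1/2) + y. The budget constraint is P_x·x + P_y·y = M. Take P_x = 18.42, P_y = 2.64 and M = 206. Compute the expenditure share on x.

share on x = 0.2645

MU_x = 12/√x, MU_y = 1. Tangency: 12/√x = P_x/P_y.
Solve: √x = 12·P_y/P_x, so x*(P_x,P_y) = (12·P_y/P_x)², and y* = (M − P_x·x*)/P_y.
Plugging in: x* = (12·2.64/18.42)² = 2.958, y* = 57.3919.
Expenditure on x: 18.42·2.958 = 54.4855; share = 0.2645.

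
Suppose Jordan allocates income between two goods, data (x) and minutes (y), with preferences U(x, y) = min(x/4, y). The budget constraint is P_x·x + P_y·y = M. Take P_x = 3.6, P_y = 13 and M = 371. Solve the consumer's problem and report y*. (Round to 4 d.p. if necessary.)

y* = 13.5401

With perfect complements, no substitution: consume in ratio x:y = 4:1.
Budget: P_x·x + P_y·(1/4)·x = M, so (4·P_x + P_y)·x = 4·M.
Demand: x*(P_x,P_y,M) = 4·M/(4·P_x + P_y), y* = M/(4·P_x + P_y).
Here 4·3.6 + 13 = 27.4, giving y* = 13.5401.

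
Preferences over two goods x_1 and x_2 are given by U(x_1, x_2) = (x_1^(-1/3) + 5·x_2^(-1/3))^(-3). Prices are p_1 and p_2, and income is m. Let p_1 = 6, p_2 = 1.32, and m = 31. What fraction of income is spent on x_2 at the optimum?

MU_x_1 ∝ x_1^(-4/3), MU_x_2 ∝ 5·x_2^(-4/3), so MRS = (1/5)·(x_2/x_1)^(4/3) = p_1/p_2.
Solve for the ratio: x_2/x_1 = [5·p_1/p_2]^(0.75).
Substitute x_2 = (x_2/x_1)·x_1 into the budget: x_1* = m/(p_1 + p_2·(x_2/x_1)).
Numerically x_2/x_1 = 10.409036, so x_1* = 31/(6 + 1.32·10.409036) = 1.5704 and x_2* = 10.409036·1.5704 = 16.3466.
Expenditure on x_2: 1.32·16.3466 = 21.5775; share = 0.696.

share on x_2 = 0.696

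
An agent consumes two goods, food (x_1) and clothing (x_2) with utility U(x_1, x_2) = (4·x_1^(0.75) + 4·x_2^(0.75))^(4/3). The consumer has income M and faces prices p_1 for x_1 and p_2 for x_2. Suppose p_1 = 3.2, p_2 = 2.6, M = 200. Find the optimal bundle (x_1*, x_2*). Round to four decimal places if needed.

MRS = MU_x_1/MU_x_2 = (x_2/x_1)^(0.25). Set equal to p_1/p_2.
Hence x_2/x_1 = (p_1/p_2)^(1/(0.25)), i.e. raised to the 4 power.
With the ratio pinned down, the budget gives x_1* = M/(p_1 + p_2·(x_2/x_1)) and x_2* = (x_2/x_1)·x_1*.
Numerically x_2/x_1 = 2.294598, so x_1* = 200/(3.2 + 2.6·2.294598) = 21.8199 and x_2* = 2.294598·21.8199 = 50.0678.

x_1* = 21.8199, x_2* = 50.0678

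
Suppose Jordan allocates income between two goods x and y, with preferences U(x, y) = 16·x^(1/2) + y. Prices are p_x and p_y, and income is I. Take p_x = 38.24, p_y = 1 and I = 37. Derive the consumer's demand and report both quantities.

x* = 0.0438, y* = 35.3264

Set MRS = p_x/p_y: 8·x^(−1/2) = p_x/p_y.
Thus x* = (8·p_y/p_x)² — independent of I — with the rest of income spent on y.
Plugging in: x* = (8·1/38.24)² = 0.0438, y* = 35.3264.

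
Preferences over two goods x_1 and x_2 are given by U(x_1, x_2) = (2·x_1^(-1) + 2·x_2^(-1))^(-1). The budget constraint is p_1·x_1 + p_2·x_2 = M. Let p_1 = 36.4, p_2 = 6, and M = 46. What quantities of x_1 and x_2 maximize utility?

From the CES first-order condition, (x_2/x_1)^(2) = p_1/p_2.
Solve for the ratio: x_2/x_1 = [p_1/p_2]^(0.5).
Substitute x_2 = (x_2/x_1)·x_1 into the budget: x_1* = M/(p_1 + p_2·(x_2/x_1)).
Numerically x_2/x_1 = 2.46306, so x_1* = 46/(36.4 + 6·2.46306) = 0.8988 and x_2* = 2.46306·0.8988 = 2.2138.

x_1* = 0.8988, x_2* = 2.2138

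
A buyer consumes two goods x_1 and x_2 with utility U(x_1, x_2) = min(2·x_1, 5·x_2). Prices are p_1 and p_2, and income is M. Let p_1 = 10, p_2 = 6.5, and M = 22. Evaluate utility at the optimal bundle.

V = 3.4921

Leontief preferences: the optimum is at the kink where x_1/5 = x_2/2, i.e. x_2 = (2/5)·x_1.
Budget: p_1·x_1 + p_2·(2/5)·x_1 = M, so (5·p_1 + 2·p_2)·x_1 = 5·M.
Demand: x_1*(p_1,p_2,M) = 5·M/(5·p_1 + 2·p_2), x_2* = 2·M/(5·p_1 + 2·p_2).
Here 5·10 + 2·6.5 = 63, giving x_1* = 1.746 and x_2* = 0.6984.
Utility at the optimum: U(1.746, 0.6984) = 3.4921.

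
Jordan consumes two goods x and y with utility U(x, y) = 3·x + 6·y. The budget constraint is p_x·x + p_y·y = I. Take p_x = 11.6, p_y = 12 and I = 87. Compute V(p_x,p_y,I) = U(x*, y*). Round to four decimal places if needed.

V = 43.5

Linear utility — the consumer picks whichever good has higher MU/price: 3/11.6 = 0.2586 vs 6/12 = 0.5.
y gives more utility per dollar, so spend all income on y: y* = I/p_y, x* = 0.
Numerically: x* = 0, y* = 7.25.
Utility at the optimum: U(0, 7.25) = 43.5.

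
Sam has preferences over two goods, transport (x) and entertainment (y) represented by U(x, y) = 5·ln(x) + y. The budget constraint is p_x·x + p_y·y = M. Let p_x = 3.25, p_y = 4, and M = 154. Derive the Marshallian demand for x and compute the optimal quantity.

So x*(p_x,p_y) = 5·p_y/p_x, independent of income; and y* = (M − 5·p_y)/p_y.
At the given prices: x* = 5·4/3.25 = 6.1538.

x* = 6.1538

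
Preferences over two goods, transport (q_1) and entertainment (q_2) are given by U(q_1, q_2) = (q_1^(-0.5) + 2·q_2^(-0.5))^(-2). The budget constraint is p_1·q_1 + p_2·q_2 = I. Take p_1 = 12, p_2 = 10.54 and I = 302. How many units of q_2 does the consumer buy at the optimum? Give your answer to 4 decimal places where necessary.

Numerically q_2/q_1 = 1.730801, so q_1* = 302/(12 + 10.54·1.730801) = 9.9859 and q_2* = 1.730801·9.9859 = 17.2836.

q_2* = 17.2836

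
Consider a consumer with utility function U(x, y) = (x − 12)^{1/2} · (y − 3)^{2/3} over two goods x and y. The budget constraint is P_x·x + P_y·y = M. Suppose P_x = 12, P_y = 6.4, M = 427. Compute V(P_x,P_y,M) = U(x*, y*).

Discretionary income = 427 − 12·12 − 3·6.4 = 263.8; x* = 12 + 3/7·263.8/12 = 21.4214; y* = 3 + 4/7·263.8/6.4 = 26.5536.
Utility at the optimum: U(21.4214, 26.5536) = 25.221.

V = 25.221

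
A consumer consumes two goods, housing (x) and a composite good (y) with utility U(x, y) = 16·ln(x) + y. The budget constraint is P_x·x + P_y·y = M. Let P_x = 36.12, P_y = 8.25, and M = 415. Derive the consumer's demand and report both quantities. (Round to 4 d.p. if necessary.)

x* = 3.6545, y* = 34.303

At the given prices: x* = 16·8.25/36.12 = 3.6545, and y* = 34.303.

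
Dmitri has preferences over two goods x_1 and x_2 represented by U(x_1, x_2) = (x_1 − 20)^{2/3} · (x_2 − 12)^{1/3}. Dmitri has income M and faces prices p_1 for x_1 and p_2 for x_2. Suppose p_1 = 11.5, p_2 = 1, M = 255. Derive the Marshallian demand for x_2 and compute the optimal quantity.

x_2* = 16.3333

MRS = 2·(x_2−12)/(x_1−20). Tangency with p_1/p_2 gives x_2−12 = (1/2)·(p_1/p_2)·(x_1−20).
After buying the subsistence bundle (20, 12), a share 2/3 of the remaining income goes to x_1: x_1* = 20 + 2/3·(M − 20p_1 − 12p_2)/p_1.
Discretionary income = 255 − 20·11.5 − 12·1 = 13; x_2* = 12 + 1/3·13/1 = 16.3333.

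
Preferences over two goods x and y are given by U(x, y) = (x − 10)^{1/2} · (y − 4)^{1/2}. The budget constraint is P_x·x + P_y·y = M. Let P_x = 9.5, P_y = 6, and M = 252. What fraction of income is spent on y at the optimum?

MRS = (y−4)/(x−10). Tangency with P_x/P_y gives y−4 = (P_x/P_y)·(x−10).
After buying the subsistence bundle (10, 4), a share 0.5 of the remaining income goes to x: x* = 10 + 0.5·(M − 10P_x − 4P_y)/P_x.
Discretionary income = 252 − 10·9.5 − 4·6 = 133; x* = 10 + 0.5·133/9.5 = 17; y* = 4 + 0.5·133/6 = 15.0833.
Expenditure on y: 6·15.0833 = 90.5; share = 0.3591.

share on y = 0.3591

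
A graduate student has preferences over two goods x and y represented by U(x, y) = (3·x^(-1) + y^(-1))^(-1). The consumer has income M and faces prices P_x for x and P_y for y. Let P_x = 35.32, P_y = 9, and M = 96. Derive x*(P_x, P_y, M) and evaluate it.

x* = 2.1046

Numerically y/x = 1.143743, so x* = 96/(35.32 + 9·1.143743) = 2.1046.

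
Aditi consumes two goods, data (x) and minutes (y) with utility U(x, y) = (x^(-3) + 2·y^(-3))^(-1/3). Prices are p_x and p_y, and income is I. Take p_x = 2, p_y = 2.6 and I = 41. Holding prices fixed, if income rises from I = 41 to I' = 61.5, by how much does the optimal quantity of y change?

Substitute y = (y/x)·x into the budget: x* = I/(p_x + p_y·(y/x)).
Numerically y/x = 1.113709, so x* = 41/(2 + 2.6·1.113709) = 8.3748 and y* = 1.113709·8.3748 = 9.3271.
At I' = 61.5: y* = 13.9906. Change: 13.9906 − 9.3271 = 4.6635.

Δy* = 4.6635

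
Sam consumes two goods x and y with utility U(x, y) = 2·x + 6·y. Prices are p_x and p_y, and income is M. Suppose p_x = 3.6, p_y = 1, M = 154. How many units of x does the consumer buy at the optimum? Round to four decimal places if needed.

y gives more utility per dollar, so spend all income on y: y* = M/p_y, x* = 0.
Numerically: x* = 0, y* = 154.

x* = 0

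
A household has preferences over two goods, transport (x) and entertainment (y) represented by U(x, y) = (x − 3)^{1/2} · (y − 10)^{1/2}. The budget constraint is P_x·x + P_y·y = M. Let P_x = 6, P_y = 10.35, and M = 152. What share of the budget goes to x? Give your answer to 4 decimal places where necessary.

Let x' = x−3, y' = y−10. MRS = y'/x' = P_x/P_y.
Substituting into the budget: x* = 3 + 0.5·(M − 3·P_x − 10·P_y)/P_x, and y* = 10 + 0.5·(…)/P_y.
Discretionary income = 152 − 3·6 − 10·10.35 = 30.5; x* = 3 + 0.5·30.5/6 = 5.5417; y* = 10 + 0.5·30.5/10.35 = 11.4734.
Expenditure on x: 6·5.5417 = 33.25; share = 0.2188.

share on x = 0.2188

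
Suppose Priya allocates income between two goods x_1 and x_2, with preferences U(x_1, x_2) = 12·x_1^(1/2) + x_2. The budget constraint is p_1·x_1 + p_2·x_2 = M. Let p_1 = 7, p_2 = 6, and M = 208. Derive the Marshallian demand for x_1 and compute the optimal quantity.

MU_x_1 = 6/√x_1, MU_x_2 = 1. Tangency: 6/√x_1 = p_1/p_2.
Thus x_1* = (6·p_2/p_1)² — independent of M — with the rest of income spent on x_2.
Plugging in: x_1* = (6·6/7)² = 26.449.

x_1* = 26.449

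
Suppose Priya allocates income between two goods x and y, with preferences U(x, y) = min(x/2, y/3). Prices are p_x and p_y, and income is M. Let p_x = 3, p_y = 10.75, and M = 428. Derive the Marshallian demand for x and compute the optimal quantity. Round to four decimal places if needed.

With perfect complements, no substitution: consume in ratio x:y = 2:3.
Budget: p_x·x + p_y·(3/2)·x = M, so (2·p_x + 3·p_y)·x = 2·M.
Demand: x*(p_x,p_y,M) = 2·M/(2·p_x + 3·p_y), y* = 3·M/(2·p_x + 3·p_y).
Here 2·3 + 3·10.75 = 38.25, giving x* = 22.3791.

x* = 22.3791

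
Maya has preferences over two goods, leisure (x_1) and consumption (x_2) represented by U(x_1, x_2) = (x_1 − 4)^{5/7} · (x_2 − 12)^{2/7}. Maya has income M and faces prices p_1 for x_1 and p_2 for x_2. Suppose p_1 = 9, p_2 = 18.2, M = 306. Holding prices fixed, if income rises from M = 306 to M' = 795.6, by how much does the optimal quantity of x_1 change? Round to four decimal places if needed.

After buying the subsistence bundle (4, 12), a share 5/7 of the remaining income goes to x_1: x_1* = 4 + 5/7·(M − 4p_1 − 12p_2)/p_1.
Discretionary income = 306 − 4·9 − 12·18.2 = 51.6; x_1* = 4 + 5/7·51.6/9 = 8.0952.
At M' = 795.6: x_1* = 46.9524. Change: 46.9524 − 8.0952 = 38.8571.

Δx_1* = 38.8571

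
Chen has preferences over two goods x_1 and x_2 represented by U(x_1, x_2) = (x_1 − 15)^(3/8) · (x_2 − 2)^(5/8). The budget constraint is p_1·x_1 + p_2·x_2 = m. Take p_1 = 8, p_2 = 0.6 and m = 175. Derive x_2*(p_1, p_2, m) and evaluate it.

Let x_1' = x_1−15, x_2' = x_2−2. MRS = (3/5)·x_2'/x_1' = p_1/p_2.
Substituting into the budget: x_1* = 15 + 0.375·(m − 15·p_1 − 2·p_2)/p_1, and x_2* = 2 + 0.625·(…)/p_2.
Discretionary income = 175 − 15·8 − 2·0.6 = 53.8; x_2* = 2 + 0.625·53.8/0.6 = 58.0417.

x_2* = 58.0417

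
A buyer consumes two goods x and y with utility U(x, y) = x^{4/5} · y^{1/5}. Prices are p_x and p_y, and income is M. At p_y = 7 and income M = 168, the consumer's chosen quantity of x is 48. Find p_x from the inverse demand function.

Tangency: MRS = 4·y/x = p_x/p_y.
So 0.8·p_y·y = 0.2·p_x·x; combined with the budget, a share 0.8 of income goes to x.
Demand: x*(p_x,p_y,M) = 0.8·M/p_x and y* = 0.2·M/p_y.
Set x* = 48 in the demand function and solve for p_x: p_x = 2.8.

p_x = 2.8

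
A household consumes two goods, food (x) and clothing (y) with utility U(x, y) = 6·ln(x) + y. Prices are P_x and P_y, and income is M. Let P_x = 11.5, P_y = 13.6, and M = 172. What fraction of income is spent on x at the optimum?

share on x = 0.4744

Set MRS = P_x/P_y: (6/x)/1 = P_x/P_y.
So x*(P_x,P_y) = 6·P_y/P_x, independent of income; and y* = (M − 6·P_y)/P_y.
At the given prices: x* = 6·13.6/11.5 = 7.0957, and y* = 6.6471.
Expenditure on x: 11.5·7.0957 = 81.6; share = 0.4744.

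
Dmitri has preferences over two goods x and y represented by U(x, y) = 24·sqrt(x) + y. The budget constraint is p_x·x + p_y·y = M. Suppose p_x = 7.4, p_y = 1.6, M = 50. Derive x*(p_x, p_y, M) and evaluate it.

x* = 6.7319

Utility is quasi-linear in y; the FOC for x is 12/√x = p_x/p_y.
Solve: √x = 12·p_y/p_x, so x*(p_x,p_y) = (12·p_y/p_x)², and y* = (M − p_x·x*)/p_y.
Plugging in: x* = (12·1.6/7.4)² = 6.7319.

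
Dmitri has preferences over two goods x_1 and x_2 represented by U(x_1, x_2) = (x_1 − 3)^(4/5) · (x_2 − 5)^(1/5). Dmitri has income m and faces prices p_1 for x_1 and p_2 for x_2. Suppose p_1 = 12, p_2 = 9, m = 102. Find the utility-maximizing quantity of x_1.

Let x_1' = x_1−3, x_2' = x_2−5. MRS = 4·x_2'/x_1' = p_1/p_2.
After buying the subsistence bundle (3, 5), a share 0.8 of the remaining income goes to x_1: x_1* = 3 + 0.8·(m − 3p_1 − 5p_2)/p_1.
Discretionary income = 102 − 3·12 − 5·9 = 21; x_1* = 3 + 0.8·21/12 = 4.4.

x_1* = 4.4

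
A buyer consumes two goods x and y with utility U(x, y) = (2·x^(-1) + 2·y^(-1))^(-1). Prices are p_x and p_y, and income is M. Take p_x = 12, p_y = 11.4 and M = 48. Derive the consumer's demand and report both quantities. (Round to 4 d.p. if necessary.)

x* = 2.0256, y* = 2.0783

MU_x ∝ 2·x^(-2), MU_y ∝ 2·y^(-2), so MRS = (y/x)^(2) = p_x/p_y.
Hence y/x = (p_x/p_y)^(1/(2)), i.e. raised to the 0.5 power.
With the ratio pinned down, the budget gives x* = M/(p_x + p_y·(y/x)) and y* = (y/x)·x*.
Numerically y/x = 1.025978, so x* = 48/(12 + 11.4·1.025978) = 2.0256 and y* = 1.025978·2.0256 = 2.0783.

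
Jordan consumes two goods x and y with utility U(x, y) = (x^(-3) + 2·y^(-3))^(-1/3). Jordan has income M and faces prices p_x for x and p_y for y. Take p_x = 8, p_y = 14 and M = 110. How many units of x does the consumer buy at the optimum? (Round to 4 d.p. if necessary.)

x* = 4.8943

MRS = MU_x/MU_y = (1/2)·(y/x)^(4). Set equal to p_x/p_y.
Hence y/x = (2·p_x/p_y)^(1/(4)), i.e. raised to the 0.25 power.
Substitute y = (y/x)·x into the budget: x* = M/(p_x + p_y·(y/x)).
Numerically y/x = 1.033946, so x* = 110/(8 + 14·1.033946) = 4.8943.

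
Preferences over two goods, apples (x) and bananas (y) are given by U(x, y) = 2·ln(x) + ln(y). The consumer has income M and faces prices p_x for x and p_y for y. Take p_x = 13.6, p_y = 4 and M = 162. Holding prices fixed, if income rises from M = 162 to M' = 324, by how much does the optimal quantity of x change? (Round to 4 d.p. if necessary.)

Δx* = 7.9412

Demand: x*(p_x,p_y,M) = 2/3·M/p_x and y* = 1/3·M/p_y.
At p_x=13.6, p_y=4, M=162: x* = 2/3·162/13.6 = 7.9412.
At M' = 324: x* = 15.8824. Change: 15.8824 − 7.9412 = 7.9412.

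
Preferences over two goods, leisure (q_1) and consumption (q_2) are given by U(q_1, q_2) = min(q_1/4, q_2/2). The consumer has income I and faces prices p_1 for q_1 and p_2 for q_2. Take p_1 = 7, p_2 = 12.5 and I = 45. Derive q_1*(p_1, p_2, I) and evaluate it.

Leontief preferences: the optimum is at the kink where q_1/4 = q_2/2, i.e. q_2 = (1/2)·q_1.
Budget: p_1·q_1 + p_2·(1/2)·q_1 = I, so (4·p_1 + 2·p_2)·q_1 = 4·I.
Demand: q_1*(p_1,p_2,I) = 4·I/(4·p_1 + 2·p_2), q_2* = 2·I/(4·p_1 + 2·p_2).
Here 4·7 + 2·12.5 = 53, giving q_1* = 3.3962.

q_1* = 3.3962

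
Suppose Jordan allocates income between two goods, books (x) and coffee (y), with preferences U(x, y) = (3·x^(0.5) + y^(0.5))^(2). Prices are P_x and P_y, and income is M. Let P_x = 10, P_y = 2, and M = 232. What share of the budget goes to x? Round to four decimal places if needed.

MU_x ∝ 3·x^(-0.5), MU_y ∝ y^(-0.5), so MRS = 3·(y/x)^(0.5) = P_x/P_y.
Hence y/x = ((1/3)·P_x/P_y)^(1/(0.5)), i.e. raised to the 2 power.
With the ratio pinned down, the budget gives x* = M/(P_x + P_y·(y/x)) and y* = (y/x)·x*.
Numerically y/x = 2.777778, so x* = 232/(10 + 2·2.777778) = 14.9143 and y* = 2.777778·14.9143 = 41.4286.
Expenditure on x: 10·14.9143 = 149.1429; share = 0.6429.

share on x = 0.6429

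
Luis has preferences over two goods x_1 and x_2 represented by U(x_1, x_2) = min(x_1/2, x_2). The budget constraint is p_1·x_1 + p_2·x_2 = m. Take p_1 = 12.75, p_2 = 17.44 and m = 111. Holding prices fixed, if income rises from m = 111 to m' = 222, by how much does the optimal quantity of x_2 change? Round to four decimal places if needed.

With perfect complements, no substitution: consume in ratio x_1:x_2 = 2:1.
Budget: p_1·x_1 + p_2·(1/2)·x_1 = m, so (2·p_1 + p_2)·x_1 = 2·m.
Demand: x_1*(p_1,p_2,m) = 2·m/(2·p_1 + p_2), x_2* = m/(2·p_1 + p_2).
Here 2·12.75 + 17.44 = 42.94, giving x_2* = 2.585.
At m' = 222: x_2* = 5.17. Change: 5.17 − 2.585 = 2.585.

Δx_2* = 2.585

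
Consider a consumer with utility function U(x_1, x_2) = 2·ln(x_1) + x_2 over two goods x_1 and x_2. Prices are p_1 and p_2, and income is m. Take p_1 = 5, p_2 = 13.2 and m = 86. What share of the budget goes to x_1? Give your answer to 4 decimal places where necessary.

At the given prices: x_1* = 2·13.2/5 = 5.28, and x_2* = 4.5152.
Expenditure on x_1: 5·5.28 = 26.4; share = 0.307.

share on x_1 = 0.307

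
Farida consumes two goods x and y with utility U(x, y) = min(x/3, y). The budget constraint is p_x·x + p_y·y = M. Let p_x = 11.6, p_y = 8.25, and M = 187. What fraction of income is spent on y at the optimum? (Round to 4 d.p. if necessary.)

Leontief preferences: the optimum is at the kink where x/3 = y/1, i.e. y = (1/3)·x.
Budget: p_x·x + p_y·(1/3)·x = M, so (3·p_x + p_y)·x = 3·M.
Demand: x*(p_x,p_y,M) = 3·M/(3·p_x + p_y), y* = M/(3·p_x + p_y).
Here 3·11.6 + 8.25 = 43.05, giving x* = 13.0314 and y* = 4.3438.
Expenditure on y: 8.25·4.3438 = 35.8362; share = 0.1916.

share on y = 0.1916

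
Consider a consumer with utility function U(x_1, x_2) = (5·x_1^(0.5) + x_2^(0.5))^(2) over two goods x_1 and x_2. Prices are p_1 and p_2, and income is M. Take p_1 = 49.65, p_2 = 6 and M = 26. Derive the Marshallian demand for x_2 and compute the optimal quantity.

MRS = MU_x_1/MU_x_2 = 5·(x_2/x_1)^(0.5). Set equal to p_1/p_2.
Hence x_2/x_1 = ((1/5)·p_1/p_2)^(1/(0.5)), i.e. raised to the 2 power.
With the ratio pinned down, the budget gives x_1* = M/(p_1 + p_2·(x_2/x_1)) and x_2* = (x_2/x_1)·x_1*.
Numerically x_2/x_1 = 2.739025, so x_1* = 26/(49.65 + 6·2.739025) = 0.3934 and x_2* = 2.739025·0.3934 = 1.0776.

x_2* = 1.0776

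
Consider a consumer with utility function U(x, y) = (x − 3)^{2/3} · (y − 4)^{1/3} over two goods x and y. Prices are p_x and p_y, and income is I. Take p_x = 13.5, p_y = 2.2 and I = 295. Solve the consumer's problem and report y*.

y* = 41.2273

MRS = 2·(y−4)/(x−3). Tangency with p_x/p_y gives y−4 = (1/2)·(p_x/p_y)·(x−3).
After buying the subsistence bundle (3, 4), a share 2/3 of the remaining income goes to x: x* = 3 + 2/3·(I − 3p_x − 4p_y)/p_x.
Discretionary income = 295 − 3·13.5 − 4·2.2 = 245.7; y* = 4 + 1/3·245.7/2.2 = 41.2273.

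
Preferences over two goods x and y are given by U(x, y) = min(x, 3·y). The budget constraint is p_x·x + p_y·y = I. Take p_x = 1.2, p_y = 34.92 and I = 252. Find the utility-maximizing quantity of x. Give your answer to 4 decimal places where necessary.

x* = 19.6262

Leontief preferences: the optimum is at the kink where x/3 = y/1, i.e. y = (1/3)·x.
Budget: p_x·x + p_y·(1/3)·x = I, so (3·p_x + p_y)·x = 3·I.
Demand: x*(p_x,p_y,I) = 3·I/(3·p_x + p_y), y* = I/(3·p_x + p_y).
Here 3·1.2 + 34.92 = 38.52, giving x* = 19.6262.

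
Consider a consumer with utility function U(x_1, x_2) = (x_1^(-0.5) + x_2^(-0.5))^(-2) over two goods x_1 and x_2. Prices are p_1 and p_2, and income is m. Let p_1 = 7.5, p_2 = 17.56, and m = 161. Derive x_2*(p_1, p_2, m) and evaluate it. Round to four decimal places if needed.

MRS = MU_x_1/MU_x_2 = (x_2/x_1)^(1.5). Set equal to p_1/p_2.
Solve for the ratio: x_2/x_1 = [p_1/p_2]^(2/3).
With the ratio pinned down, the budget gives x_1* = m/(p_1 + p_2·(x_2/x_1)) and x_2* = (x_2/x_1)·x_1*.
Numerically x_2/x_1 = 0.567141, so x_1* = 161/(7.5 + 17.56·0.567141) = 9.2216 and x_2* = 0.567141·9.2216 = 5.23.

x_2* = 5.23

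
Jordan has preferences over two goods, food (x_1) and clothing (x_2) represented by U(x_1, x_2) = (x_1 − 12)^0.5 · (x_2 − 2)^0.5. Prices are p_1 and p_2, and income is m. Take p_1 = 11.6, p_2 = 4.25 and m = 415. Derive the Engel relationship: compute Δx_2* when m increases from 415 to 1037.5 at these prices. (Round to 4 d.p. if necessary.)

Let x_1' = x_1−12, x_2' = x_2−2. MRS = x_2'/x_1' = p_1/p_2.
After buying the subsistence bundle (12, 2), a share 0.5 of the remaining income goes to x_1: x_1* = 12 + 0.5·(m − 12p_1 − 2p_2)/p_1.
Discretionary income = 415 − 12·11.6 − 2·4.25 = 267.3; x_2* = 2 + 0.5·267.3/4.25 = 33.4471.
At m' = 1037.5: x_2* = 106.6824. Change: 106.6824 − 33.4471 = 73.2353.

Δx_2* = 73.2353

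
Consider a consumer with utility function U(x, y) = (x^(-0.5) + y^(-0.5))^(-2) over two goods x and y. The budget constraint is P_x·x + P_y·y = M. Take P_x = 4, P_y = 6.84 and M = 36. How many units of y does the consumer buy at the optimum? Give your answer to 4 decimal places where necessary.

y* = 2.8663

MU_x ∝ x^(-1.5), MU_y ∝ y^(-1.5), so MRS = (y/x)^(1.5) = P_x/P_y.
Hence y/x = (P_x/P_y)^(1/(1.5)), i.e. raised to the 2/3 power.
Substitute y = (y/x)·x into the budget: x* = M/(P_x + P_y·(y/x)).
Numerically y/x = 0.699309, so x* = 36/(4 + 6.84·0.699309) = 4.0987 and y* = 0.699309·4.0987 = 2.8663.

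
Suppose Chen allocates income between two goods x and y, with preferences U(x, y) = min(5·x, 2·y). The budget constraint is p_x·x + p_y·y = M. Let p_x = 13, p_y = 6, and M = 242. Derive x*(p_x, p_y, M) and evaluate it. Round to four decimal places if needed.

Leontief preferences: the optimum is at the kink where x/2 = y/5, i.e. y = (5/2)·x.
Budget: p_x·x + p_y·(5/2)·x = M, so (2·p_x + 5·p_y)·x = 2·M.
Demand: x*(p_x,p_y,M) = 2·M/(2·p_x + 5·p_y), y* = 5·M/(2·p_x + 5·p_y).
Here 2·13 + 5·6 = 56, giving x* = 8.6429.

x* = 8.6429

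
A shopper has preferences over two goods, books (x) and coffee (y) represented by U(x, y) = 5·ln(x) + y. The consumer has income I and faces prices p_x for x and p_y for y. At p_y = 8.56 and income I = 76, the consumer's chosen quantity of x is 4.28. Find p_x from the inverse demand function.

MU_x = 5/x, MU_y = 1. Tangency: 5/x = p_x/p_y.
So x*(p_x,p_y) = 5·p_y/p_x, independent of income; and y* = (I − 5·p_y)/p_y.
Set x* = 4.28 in the demand function and solve for p_x: p_x = 10.

p_x = 10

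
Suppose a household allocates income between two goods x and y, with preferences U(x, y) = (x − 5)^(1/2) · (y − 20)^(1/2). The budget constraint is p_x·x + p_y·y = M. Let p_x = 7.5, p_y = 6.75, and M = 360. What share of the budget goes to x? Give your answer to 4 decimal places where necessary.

Let x' = x−5, y' = y−20. MRS = y'/x' = p_x/p_y.
Substituting into the budget: x* = 5 + 0.5·(M − 5·p_x − 20·p_y)/p_x, and y* = 20 + 0.5·(…)/p_y.
Discretionary income = 360 − 5·7.5 − 20·6.75 = 187.5; x* = 5 + 0.5·187.5/7.5 = 17.5; y* = 20 + 0.5·187.5/6.75 = 33.8889.
Expenditure on x: 7.5·17.5 = 131.25; share = 0.3646.

share on x = 0.3646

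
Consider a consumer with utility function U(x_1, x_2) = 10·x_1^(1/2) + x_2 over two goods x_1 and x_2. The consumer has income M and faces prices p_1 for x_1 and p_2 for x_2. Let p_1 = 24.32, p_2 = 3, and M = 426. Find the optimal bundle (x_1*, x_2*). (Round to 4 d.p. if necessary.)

x_1* = 0.3804, x_2* = 138.9161

Utility is quasi-linear in x_2; the FOC for x_1 is 5/√x_1 = p_1/p_2.
Solve: √x_1 = 5·p_2/p_1, so x_1*(p_1,p_2) = (5·p_2/p_1)², and x_2* = (M − p_1·x_1*)/p_2.
Plugging in: x_1* = (5·3/24.32)² = 0.3804, x_2* = 138.9161.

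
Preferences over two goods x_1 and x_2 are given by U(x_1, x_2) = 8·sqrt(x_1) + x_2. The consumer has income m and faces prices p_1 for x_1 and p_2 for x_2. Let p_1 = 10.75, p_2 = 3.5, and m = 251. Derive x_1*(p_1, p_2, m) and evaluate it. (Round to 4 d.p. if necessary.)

x_1* = 1.6961

Set MRS = p_1/p_2: 4·x_1^(−1/2) = p_1/p_2.
Thus x_1* = (4·p_2/p_1)² — independent of m — with the rest of income spent on x_2.
Plugging in: x_1* = (4·3.5/10.75)² = 1.6961.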